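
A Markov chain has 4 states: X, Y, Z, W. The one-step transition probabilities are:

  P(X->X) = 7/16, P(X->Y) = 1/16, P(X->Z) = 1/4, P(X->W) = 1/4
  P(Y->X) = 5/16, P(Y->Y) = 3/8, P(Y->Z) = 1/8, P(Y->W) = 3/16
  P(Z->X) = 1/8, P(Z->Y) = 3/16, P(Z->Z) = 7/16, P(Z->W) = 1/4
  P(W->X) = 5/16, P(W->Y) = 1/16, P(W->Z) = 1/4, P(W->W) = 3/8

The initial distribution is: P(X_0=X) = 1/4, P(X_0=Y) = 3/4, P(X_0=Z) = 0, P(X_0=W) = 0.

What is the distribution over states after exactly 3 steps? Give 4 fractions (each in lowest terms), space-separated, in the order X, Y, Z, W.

Answer: 1261/4096 2415/16384 2241/8192 4443/16384

Derivation:
Propagating the distribution step by step (d_{t+1} = d_t * P):
d_0 = (X=1/4, Y=3/4, Z=0, W=0)
  d_1[X] = 1/4*7/16 + 3/4*5/16 + 0*1/8 + 0*5/16 = 11/32
  d_1[Y] = 1/4*1/16 + 3/4*3/8 + 0*3/16 + 0*1/16 = 19/64
  d_1[Z] = 1/4*1/4 + 3/4*1/8 + 0*7/16 + 0*1/4 = 5/32
  d_1[W] = 1/4*1/4 + 3/4*3/16 + 0*1/4 + 0*3/8 = 13/64
d_1 = (X=11/32, Y=19/64, Z=5/32, W=13/64)
  d_2[X] = 11/32*7/16 + 19/64*5/16 + 5/32*1/8 + 13/64*5/16 = 167/512
  d_2[Y] = 11/32*1/16 + 19/64*3/8 + 5/32*3/16 + 13/64*1/16 = 179/1024
  d_2[Z] = 11/32*1/4 + 19/64*1/8 + 5/32*7/16 + 13/64*1/4 = 31/128
  d_2[W] = 11/32*1/4 + 19/64*3/16 + 5/32*1/4 + 13/64*3/8 = 263/1024
d_2 = (X=167/512, Y=179/1024, Z=31/128, W=263/1024)
  d_3[X] = 167/512*7/16 + 179/1024*5/16 + 31/128*1/8 + 263/1024*5/16 = 1261/4096
  d_3[Y] = 167/512*1/16 + 179/1024*3/8 + 31/128*3/16 + 263/1024*1/16 = 2415/16384
  d_3[Z] = 167/512*1/4 + 179/1024*1/8 + 31/128*7/16 + 263/1024*1/4 = 2241/8192
  d_3[W] = 167/512*1/4 + 179/1024*3/16 + 31/128*1/4 + 263/1024*3/8 = 4443/16384
d_3 = (X=1261/4096, Y=2415/16384, Z=2241/8192, W=4443/16384)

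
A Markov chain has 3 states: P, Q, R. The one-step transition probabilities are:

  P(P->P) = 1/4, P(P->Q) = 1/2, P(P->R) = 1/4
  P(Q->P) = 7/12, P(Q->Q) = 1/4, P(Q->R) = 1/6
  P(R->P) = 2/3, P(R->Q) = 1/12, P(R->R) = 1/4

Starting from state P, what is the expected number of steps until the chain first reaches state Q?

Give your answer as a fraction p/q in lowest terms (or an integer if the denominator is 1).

Let h_i = expected steps to first reach Q from state i.
Boundary: h_Q = 0.
First-step equations for the other states:
  h_P = 1 + 1/4*h_P + 1/2*h_Q + 1/4*h_R
  h_R = 1 + 2/3*h_P + 1/12*h_Q + 1/4*h_R

Substituting h_Q = 0 and rearranging gives the linear system (I - Q) h = 1:
  [3/4, -1/4] . (h_P, h_R) = 1
  [-2/3, 3/4] . (h_P, h_R) = 1

Solving yields:
  h_P = 48/19
  h_R = 68/19

Starting state is P, so the expected hitting time is h_P = 48/19.

Answer: 48/19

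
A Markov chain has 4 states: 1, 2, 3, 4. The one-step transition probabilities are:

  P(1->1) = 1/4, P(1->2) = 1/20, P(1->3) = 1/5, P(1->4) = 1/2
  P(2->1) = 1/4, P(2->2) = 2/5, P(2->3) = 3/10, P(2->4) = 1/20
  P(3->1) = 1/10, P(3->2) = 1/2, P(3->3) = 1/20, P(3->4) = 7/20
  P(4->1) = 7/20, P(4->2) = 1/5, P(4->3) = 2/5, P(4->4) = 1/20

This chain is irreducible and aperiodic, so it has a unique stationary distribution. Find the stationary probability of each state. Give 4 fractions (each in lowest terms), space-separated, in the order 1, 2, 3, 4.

The stationary distribution satisfies pi = pi * P, i.e.:
  pi_1 = 1/4*pi_1 + 1/4*pi_2 + 1/10*pi_3 + 7/20*pi_4
  pi_2 = 1/20*pi_1 + 2/5*pi_2 + 1/2*pi_3 + 1/5*pi_4
  pi_3 = 1/5*pi_1 + 3/10*pi_2 + 1/20*pi_3 + 2/5*pi_4
  pi_4 = 1/2*pi_1 + 1/20*pi_2 + 7/20*pi_3 + 1/20*pi_4
with normalization: pi_1 + pi_2 + pi_3 + pi_4 = 1.

Using the first 3 balance equations plus normalization, the linear system A*pi = b is:
  [-3/4, 1/4, 1/10, 7/20] . pi = 0
  [1/20, -3/5, 1/2, 1/5] . pi = 0
  [1/5, 3/10, -19/20, 2/5] . pi = 0
  [1, 1, 1, 1] . pi = 1

Solving yields:
  pi_1 = 549/2317
  pi_2 = 391/1324
  pi_3 = 1109/4634
  pi_4 = 2117/9268

Verification (pi * P):
  549/2317*1/4 + 391/1324*1/4 + 1109/4634*1/10 + 2117/9268*7/20 = 549/2317 = pi_1  (ok)
  549/2317*1/20 + 391/1324*2/5 + 1109/4634*1/2 + 2117/9268*1/5 = 391/1324 = pi_2  (ok)
  549/2317*1/5 + 391/1324*3/10 + 1109/4634*1/20 + 2117/9268*2/5 = 1109/4634 = pi_3  (ok)
  549/2317*1/2 + 391/1324*1/20 + 1109/4634*7/20 + 2117/9268*1/20 = 2117/9268 = pi_4  (ok)

Answer: 549/2317 391/1324 1109/4634 2117/9268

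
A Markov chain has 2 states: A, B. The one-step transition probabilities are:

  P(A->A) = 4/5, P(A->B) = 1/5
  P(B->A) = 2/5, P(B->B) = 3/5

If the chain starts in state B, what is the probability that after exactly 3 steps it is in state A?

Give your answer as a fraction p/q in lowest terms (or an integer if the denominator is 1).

Computing P^3 by repeated multiplication:
P^1 =
  A: [4/5, 1/5]
  B: [2/5, 3/5]
P^2 =
  A: [18/25, 7/25]
  B: [14/25, 11/25]
P^3 =
  A: [86/125, 39/125]
  B: [78/125, 47/125]

(P^3)[B -> A] = 78/125

Answer: 78/125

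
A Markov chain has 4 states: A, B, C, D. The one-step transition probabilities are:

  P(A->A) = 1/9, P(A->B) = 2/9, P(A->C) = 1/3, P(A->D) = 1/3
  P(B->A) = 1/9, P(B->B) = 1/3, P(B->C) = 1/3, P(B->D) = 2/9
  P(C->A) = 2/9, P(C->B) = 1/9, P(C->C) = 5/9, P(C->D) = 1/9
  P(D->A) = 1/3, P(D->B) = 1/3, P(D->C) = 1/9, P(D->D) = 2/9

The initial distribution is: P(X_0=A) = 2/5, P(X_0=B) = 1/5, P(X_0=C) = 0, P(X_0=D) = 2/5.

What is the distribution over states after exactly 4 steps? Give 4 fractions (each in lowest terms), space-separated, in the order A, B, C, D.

Answer: 6464/32805 2537/10935 12031/32805 2233/10935

Derivation:
Propagating the distribution step by step (d_{t+1} = d_t * P):
d_0 = (A=2/5, B=1/5, C=0, D=2/5)
  d_1[A] = 2/5*1/9 + 1/5*1/9 + 0*2/9 + 2/5*1/3 = 1/5
  d_1[B] = 2/5*2/9 + 1/5*1/3 + 0*1/9 + 2/5*1/3 = 13/45
  d_1[C] = 2/5*1/3 + 1/5*1/3 + 0*5/9 + 2/5*1/9 = 11/45
  d_1[D] = 2/5*1/3 + 1/5*2/9 + 0*1/9 + 2/5*2/9 = 4/15
d_1 = (A=1/5, B=13/45, C=11/45, D=4/15)
  d_2[A] = 1/5*1/9 + 13/45*1/9 + 11/45*2/9 + 4/15*1/3 = 16/81
  d_2[B] = 1/5*2/9 + 13/45*1/3 + 11/45*1/9 + 4/15*1/3 = 104/405
  d_2[C] = 1/5*1/3 + 13/45*1/3 + 11/45*5/9 + 4/15*1/9 = 133/405
  d_2[D] = 1/5*1/3 + 13/45*2/9 + 11/45*1/9 + 4/15*2/9 = 88/405
d_2 = (A=16/81, B=104/405, C=133/405, D=88/405)
  d_3[A] = 16/81*1/9 + 104/405*1/9 + 133/405*2/9 + 88/405*1/3 = 238/1215
  d_3[B] = 16/81*2/9 + 104/405*1/3 + 133/405*1/9 + 88/405*1/3 = 869/3645
  d_3[C] = 16/81*1/3 + 104/405*1/3 + 133/405*5/9 + 88/405*1/9 = 29/81
  d_3[D] = 16/81*1/3 + 104/405*2/9 + 133/405*1/9 + 88/405*2/9 = 757/3645
d_3 = (A=238/1215, B=869/3645, C=29/81, D=757/3645)
  d_4[A] = 238/1215*1/9 + 869/3645*1/9 + 29/81*2/9 + 757/3645*1/3 = 6464/32805
  d_4[B] = 238/1215*2/9 + 869/3645*1/3 + 29/81*1/9 + 757/3645*1/3 = 2537/10935
  d_4[C] = 238/1215*1/3 + 869/3645*1/3 + 29/81*5/9 + 757/3645*1/9 = 12031/32805
  d_4[D] = 238/1215*1/3 + 869/3645*2/9 + 29/81*1/9 + 757/3645*2/9 = 2233/10935
d_4 = (A=6464/32805, B=2537/10935, C=12031/32805, D=2233/10935)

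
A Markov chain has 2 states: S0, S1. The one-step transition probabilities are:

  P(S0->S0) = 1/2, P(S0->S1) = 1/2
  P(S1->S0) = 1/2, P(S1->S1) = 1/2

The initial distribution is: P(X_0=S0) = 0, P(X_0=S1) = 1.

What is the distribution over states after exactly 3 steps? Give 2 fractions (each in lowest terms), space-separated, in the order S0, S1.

Propagating the distribution step by step (d_{t+1} = d_t * P):
d_0 = (S0=0, S1=1)
  d_1[S0] = 0*1/2 + 1*1/2 = 1/2
  d_1[S1] = 0*1/2 + 1*1/2 = 1/2
d_1 = (S0=1/2, S1=1/2)
  d_2[S0] = 1/2*1/2 + 1/2*1/2 = 1/2
  d_2[S1] = 1/2*1/2 + 1/2*1/2 = 1/2
d_2 = (S0=1/2, S1=1/2)
  d_3[S0] = 1/2*1/2 + 1/2*1/2 = 1/2
  d_3[S1] = 1/2*1/2 + 1/2*1/2 = 1/2
d_3 = (S0=1/2, S1=1/2)

Answer: 1/2 1/2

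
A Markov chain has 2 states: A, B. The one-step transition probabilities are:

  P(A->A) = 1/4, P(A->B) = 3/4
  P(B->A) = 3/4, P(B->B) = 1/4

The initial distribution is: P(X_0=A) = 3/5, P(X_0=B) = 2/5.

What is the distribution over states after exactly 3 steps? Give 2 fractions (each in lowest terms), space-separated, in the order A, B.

Propagating the distribution step by step (d_{t+1} = d_t * P):
d_0 = (A=3/5, B=2/5)
  d_1[A] = 3/5*1/4 + 2/5*3/4 = 9/20
  d_1[B] = 3/5*3/4 + 2/5*1/4 = 11/20
d_1 = (A=9/20, B=11/20)
  d_2[A] = 9/20*1/4 + 11/20*3/4 = 21/40
  d_2[B] = 9/20*3/4 + 11/20*1/4 = 19/40
d_2 = (A=21/40, B=19/40)
  d_3[A] = 21/40*1/4 + 19/40*3/4 = 39/80
  d_3[B] = 21/40*3/4 + 19/40*1/4 = 41/80
d_3 = (A=39/80, B=41/80)

Answer: 39/80 41/80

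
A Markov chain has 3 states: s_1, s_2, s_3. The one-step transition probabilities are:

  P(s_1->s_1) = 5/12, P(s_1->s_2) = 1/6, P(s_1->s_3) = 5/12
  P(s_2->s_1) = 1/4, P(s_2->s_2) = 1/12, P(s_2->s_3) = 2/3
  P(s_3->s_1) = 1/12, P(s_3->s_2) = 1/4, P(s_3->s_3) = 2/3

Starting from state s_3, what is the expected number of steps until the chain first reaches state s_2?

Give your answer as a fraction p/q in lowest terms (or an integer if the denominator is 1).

Let h_i = expected steps to first reach s_2 from state i.
Boundary: h_s_2 = 0.
First-step equations for the other states:
  h_s_1 = 1 + 5/12*h_s_1 + 1/6*h_s_2 + 5/12*h_s_3
  h_s_3 = 1 + 1/12*h_s_1 + 1/4*h_s_2 + 2/3*h_s_3

Substituting h_s_2 = 0 and rearranging gives the linear system (I - Q) h = 1:
  [7/12, -5/12] . (h_s_1, h_s_3) = 1
  [-1/12, 1/3] . (h_s_1, h_s_3) = 1

Solving yields:
  h_s_1 = 108/23
  h_s_3 = 96/23

Starting state is s_3, so the expected hitting time is h_s_3 = 96/23.

Answer: 96/23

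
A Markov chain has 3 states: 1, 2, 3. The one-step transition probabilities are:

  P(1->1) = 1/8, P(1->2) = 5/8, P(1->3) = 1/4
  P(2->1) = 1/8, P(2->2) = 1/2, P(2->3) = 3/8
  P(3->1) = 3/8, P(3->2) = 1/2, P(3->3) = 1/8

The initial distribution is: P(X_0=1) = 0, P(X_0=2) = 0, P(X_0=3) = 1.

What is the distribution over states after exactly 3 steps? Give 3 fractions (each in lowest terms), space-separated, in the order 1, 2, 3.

Answer: 51/256 133/256 9/32

Derivation:
Propagating the distribution step by step (d_{t+1} = d_t * P):
d_0 = (1=0, 2=0, 3=1)
  d_1[1] = 0*1/8 + 0*1/8 + 1*3/8 = 3/8
  d_1[2] = 0*5/8 + 0*1/2 + 1*1/2 = 1/2
  d_1[3] = 0*1/4 + 0*3/8 + 1*1/8 = 1/8
d_1 = (1=3/8, 2=1/2, 3=1/8)
  d_2[1] = 3/8*1/8 + 1/2*1/8 + 1/8*3/8 = 5/32
  d_2[2] = 3/8*5/8 + 1/2*1/2 + 1/8*1/2 = 35/64
  d_2[3] = 3/8*1/4 + 1/2*3/8 + 1/8*1/8 = 19/64
d_2 = (1=5/32, 2=35/64, 3=19/64)
  d_3[1] = 5/32*1/8 + 35/64*1/8 + 19/64*3/8 = 51/256
  d_3[2] = 5/32*5/8 + 35/64*1/2 + 19/64*1/2 = 133/256
  d_3[3] = 5/32*1/4 + 35/64*3/8 + 19/64*1/8 = 9/32
d_3 = (1=51/256, 2=133/256, 3=9/32)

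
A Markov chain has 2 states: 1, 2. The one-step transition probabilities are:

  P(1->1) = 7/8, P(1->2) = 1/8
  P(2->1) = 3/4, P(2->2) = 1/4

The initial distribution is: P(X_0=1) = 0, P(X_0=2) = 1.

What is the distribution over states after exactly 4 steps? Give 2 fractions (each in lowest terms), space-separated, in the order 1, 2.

Answer: 1755/2048 293/2048

Derivation:
Propagating the distribution step by step (d_{t+1} = d_t * P):
d_0 = (1=0, 2=1)
  d_1[1] = 0*7/8 + 1*3/4 = 3/4
  d_1[2] = 0*1/8 + 1*1/4 = 1/4
d_1 = (1=3/4, 2=1/4)
  d_2[1] = 3/4*7/8 + 1/4*3/4 = 27/32
  d_2[2] = 3/4*1/8 + 1/4*1/4 = 5/32
d_2 = (1=27/32, 2=5/32)
  d_3[1] = 27/32*7/8 + 5/32*3/4 = 219/256
  d_3[2] = 27/32*1/8 + 5/32*1/4 = 37/256
d_3 = (1=219/256, 2=37/256)
  d_4[1] = 219/256*7/8 + 37/256*3/4 = 1755/2048
  d_4[2] = 219/256*1/8 + 37/256*1/4 = 293/2048
d_4 = (1=1755/2048, 2=293/2048)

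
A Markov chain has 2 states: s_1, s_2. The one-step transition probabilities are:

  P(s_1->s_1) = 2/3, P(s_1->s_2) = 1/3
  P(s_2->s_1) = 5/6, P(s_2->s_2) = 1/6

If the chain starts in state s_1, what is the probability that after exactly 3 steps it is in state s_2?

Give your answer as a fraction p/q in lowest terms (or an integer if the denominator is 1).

Answer: 31/108

Derivation:
Computing P^3 by repeated multiplication:
P^1 =
  s_1: [2/3, 1/3]
  s_2: [5/6, 1/6]
P^2 =
  s_1: [13/18, 5/18]
  s_2: [25/36, 11/36]
P^3 =
  s_1: [77/108, 31/108]
  s_2: [155/216, 61/216]

(P^3)[s_1 -> s_2] = 31/108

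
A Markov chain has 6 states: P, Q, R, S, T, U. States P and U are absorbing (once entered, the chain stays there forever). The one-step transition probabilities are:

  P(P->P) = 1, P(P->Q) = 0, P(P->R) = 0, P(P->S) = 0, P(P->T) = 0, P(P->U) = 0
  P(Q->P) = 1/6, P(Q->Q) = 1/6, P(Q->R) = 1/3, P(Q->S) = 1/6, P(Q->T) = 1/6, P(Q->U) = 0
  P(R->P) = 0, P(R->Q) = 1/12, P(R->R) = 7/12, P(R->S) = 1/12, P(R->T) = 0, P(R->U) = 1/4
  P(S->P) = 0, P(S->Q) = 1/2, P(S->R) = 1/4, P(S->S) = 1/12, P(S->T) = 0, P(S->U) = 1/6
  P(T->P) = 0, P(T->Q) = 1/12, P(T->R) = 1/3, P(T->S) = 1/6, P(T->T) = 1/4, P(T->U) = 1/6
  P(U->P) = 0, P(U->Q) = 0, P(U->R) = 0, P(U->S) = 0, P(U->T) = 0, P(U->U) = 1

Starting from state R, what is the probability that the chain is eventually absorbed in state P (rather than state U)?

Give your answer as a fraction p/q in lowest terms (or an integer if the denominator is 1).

Answer: 51/517

Derivation:
Let a_i = P(absorbed in P | start in state i).
Boundary conditions: a_P = 1, a_U = 0.
For each transient state i, a_i = sum_j P(i->j) * a_j:
  a_Q = 1/6*a_P + 1/6*a_Q + 1/3*a_R + 1/6*a_S + 1/6*a_T + 0*a_U
  a_R = 0*a_P + 1/12*a_Q + 7/12*a_R + 1/12*a_S + 0*a_T + 1/4*a_U
  a_S = 0*a_P + 1/2*a_Q + 1/4*a_R + 1/12*a_S + 0*a_T + 1/6*a_U
  a_T = 0*a_P + 1/12*a_Q + 1/3*a_R + 1/6*a_S + 1/4*a_T + 1/6*a_U

Substituting a_P = 1 and a_U = 0, rearrange to (I - Q) a = r where r[i] = P(i -> P):
  [5/6, -1/3, -1/6, -1/6] . (a_Q, a_R, a_S, a_T) = 1/6
  [-1/12, 5/12, -1/12, 0] . (a_Q, a_R, a_S, a_T) = 0
  [-1/2, -1/4, 11/12, 0] . (a_Q, a_R, a_S, a_T) = 0
  [-1/12, -1/3, -1/6, 3/4] . (a_Q, a_R, a_S, a_T) = 0

Solving yields:
  a_Q = 156/517
  a_R = 51/517
  a_S = 9/47
  a_T = 62/517

Starting state is R, so the absorption probability is a_R = 51/517.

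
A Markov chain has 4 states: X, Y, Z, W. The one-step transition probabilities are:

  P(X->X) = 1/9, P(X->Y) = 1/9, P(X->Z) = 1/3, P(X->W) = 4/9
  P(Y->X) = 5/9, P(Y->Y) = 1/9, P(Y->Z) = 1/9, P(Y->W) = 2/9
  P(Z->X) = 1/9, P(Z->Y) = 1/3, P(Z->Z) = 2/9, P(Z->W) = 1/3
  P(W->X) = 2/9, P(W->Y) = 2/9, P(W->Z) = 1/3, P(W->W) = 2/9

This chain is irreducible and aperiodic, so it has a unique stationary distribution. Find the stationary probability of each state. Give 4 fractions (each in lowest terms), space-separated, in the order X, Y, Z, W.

The stationary distribution satisfies pi = pi * P, i.e.:
  pi_X = 1/9*pi_X + 5/9*pi_Y + 1/9*pi_Z + 2/9*pi_W
  pi_Y = 1/9*pi_X + 1/9*pi_Y + 1/3*pi_Z + 2/9*pi_W
  pi_Z = 1/3*pi_X + 1/9*pi_Y + 2/9*pi_Z + 1/3*pi_W
  pi_W = 4/9*pi_X + 2/9*pi_Y + 1/3*pi_Z + 2/9*pi_W
with normalization: pi_X + pi_Y + pi_Z + pi_W = 1.

Using the first 3 balance equations plus normalization, the linear system A*pi = b is:
  [-8/9, 5/9, 1/9, 2/9] . pi = 0
  [1/9, -8/9, 1/3, 2/9] . pi = 0
  [1/3, 1/9, -7/9, 1/3] . pi = 0
  [1, 1, 1, 1] . pi = 1

Solving yields:
  pi_X = 247/1052
  pi_Y = 213/1052
  pi_Z = 273/1052
  pi_W = 319/1052

Verification (pi * P):
  247/1052*1/9 + 213/1052*5/9 + 273/1052*1/9 + 319/1052*2/9 = 247/1052 = pi_X  (ok)
  247/1052*1/9 + 213/1052*1/9 + 273/1052*1/3 + 319/1052*2/9 = 213/1052 = pi_Y  (ok)
  247/1052*1/3 + 213/1052*1/9 + 273/1052*2/9 + 319/1052*1/3 = 273/1052 = pi_Z  (ok)
  247/1052*4/9 + 213/1052*2/9 + 273/1052*1/3 + 319/1052*2/9 = 319/1052 = pi_W  (ok)

Answer: 247/1052 213/1052 273/1052 319/1052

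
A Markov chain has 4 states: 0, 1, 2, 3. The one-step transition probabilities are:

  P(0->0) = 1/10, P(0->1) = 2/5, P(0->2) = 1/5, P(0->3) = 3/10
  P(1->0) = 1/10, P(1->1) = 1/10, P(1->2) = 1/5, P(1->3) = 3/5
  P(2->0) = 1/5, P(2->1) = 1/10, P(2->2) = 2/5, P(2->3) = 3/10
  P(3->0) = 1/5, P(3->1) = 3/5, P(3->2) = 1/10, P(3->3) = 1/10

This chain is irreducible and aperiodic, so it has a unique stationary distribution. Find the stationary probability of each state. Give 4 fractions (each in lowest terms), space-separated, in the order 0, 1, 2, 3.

The stationary distribution satisfies pi = pi * P, i.e.:
  pi_0 = 1/10*pi_0 + 1/10*pi_1 + 1/5*pi_2 + 1/5*pi_3
  pi_1 = 2/5*pi_0 + 1/10*pi_1 + 1/10*pi_2 + 3/5*pi_3
  pi_2 = 1/5*pi_0 + 1/5*pi_1 + 2/5*pi_2 + 1/10*pi_3
  pi_3 = 3/10*pi_0 + 3/5*pi_1 + 3/10*pi_2 + 1/10*pi_3
with normalization: pi_0 + pi_1 + pi_2 + pi_3 = 1.

Using the first 3 balance equations plus normalization, the linear system A*pi = b is:
  [-9/10, 1/10, 1/5, 1/5] . pi = 0
  [2/5, -9/10, 1/10, 3/5] . pi = 0
  [1/5, 1/5, -3/5, 1/10] . pi = 0
  [1, 1, 1, 1] . pi = 1

Solving yields:
  pi_0 = 61/397
  pi_1 = 123/397
  pi_2 = 83/397
  pi_3 = 130/397

Verification (pi * P):
  61/397*1/10 + 123/397*1/10 + 83/397*1/5 + 130/397*1/5 = 61/397 = pi_0  (ok)
  61/397*2/5 + 123/397*1/10 + 83/397*1/10 + 130/397*3/5 = 123/397 = pi_1  (ok)
  61/397*1/5 + 123/397*1/5 + 83/397*2/5 + 130/397*1/10 = 83/397 = pi_2  (ok)
  61/397*3/10 + 123/397*3/5 + 83/397*3/10 + 130/397*1/10 = 130/397 = pi_3  (ok)

Answer: 61/397 123/397 83/397 130/397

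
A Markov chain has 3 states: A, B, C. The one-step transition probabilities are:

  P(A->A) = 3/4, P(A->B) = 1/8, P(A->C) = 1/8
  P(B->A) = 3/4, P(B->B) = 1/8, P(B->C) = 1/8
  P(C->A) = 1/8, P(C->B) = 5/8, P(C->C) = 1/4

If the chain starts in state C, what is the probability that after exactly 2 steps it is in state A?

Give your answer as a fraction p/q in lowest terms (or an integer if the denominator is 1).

Answer: 19/32

Derivation:
Computing P^2 by repeated multiplication:
P^1 =
  A: [3/4, 1/8, 1/8]
  B: [3/4, 1/8, 1/8]
  C: [1/8, 5/8, 1/4]
P^2 =
  A: [43/64, 3/16, 9/64]
  B: [43/64, 3/16, 9/64]
  C: [19/32, 1/4, 5/32]

(P^2)[C -> A] = 19/32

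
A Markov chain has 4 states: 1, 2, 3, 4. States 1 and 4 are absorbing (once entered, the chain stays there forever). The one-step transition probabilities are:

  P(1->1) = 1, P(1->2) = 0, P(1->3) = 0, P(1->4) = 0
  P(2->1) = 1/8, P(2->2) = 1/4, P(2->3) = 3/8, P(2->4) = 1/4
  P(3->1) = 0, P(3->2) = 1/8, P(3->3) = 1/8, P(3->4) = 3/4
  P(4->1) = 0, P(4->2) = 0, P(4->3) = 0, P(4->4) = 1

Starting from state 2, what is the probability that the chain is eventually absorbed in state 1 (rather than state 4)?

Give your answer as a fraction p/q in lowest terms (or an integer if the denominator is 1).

Answer: 7/39

Derivation:
Let a_i = P(absorbed in 1 | start in state i).
Boundary conditions: a_1 = 1, a_4 = 0.
For each transient state i, a_i = sum_j P(i->j) * a_j:
  a_2 = 1/8*a_1 + 1/4*a_2 + 3/8*a_3 + 1/4*a_4
  a_3 = 0*a_1 + 1/8*a_2 + 1/8*a_3 + 3/4*a_4

Substituting a_1 = 1 and a_4 = 0, rearrange to (I - Q) a = r where r[i] = P(i -> 1):
  [3/4, -3/8] . (a_2, a_3) = 1/8
  [-1/8, 7/8] . (a_2, a_3) = 0

Solving yields:
  a_2 = 7/39
  a_3 = 1/39

Starting state is 2, so the absorption probability is a_2 = 7/39.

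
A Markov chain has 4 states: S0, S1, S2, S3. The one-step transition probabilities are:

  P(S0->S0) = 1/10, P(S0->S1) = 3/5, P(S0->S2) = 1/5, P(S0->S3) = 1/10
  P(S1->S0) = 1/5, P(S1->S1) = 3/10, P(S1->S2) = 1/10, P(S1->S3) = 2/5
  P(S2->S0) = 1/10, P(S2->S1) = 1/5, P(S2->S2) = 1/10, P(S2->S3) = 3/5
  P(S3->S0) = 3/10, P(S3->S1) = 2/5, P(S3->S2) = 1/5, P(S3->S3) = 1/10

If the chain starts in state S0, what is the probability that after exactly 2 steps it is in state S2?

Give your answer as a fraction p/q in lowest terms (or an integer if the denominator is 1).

Computing P^2 by repeated multiplication:
P^1 =
  S0: [1/10, 3/5, 1/5, 1/10]
  S1: [1/5, 3/10, 1/10, 2/5]
  S2: [1/10, 1/5, 1/10, 3/5]
  S3: [3/10, 2/5, 1/5, 1/10]
P^2 =
  S0: [9/50, 8/25, 3/25, 19/50]
  S1: [21/100, 39/100, 4/25, 6/25]
  S2: [6/25, 19/50, 17/100, 21/100]
  S3: [4/25, 19/50, 7/50, 8/25]

(P^2)[S0 -> S2] = 3/25

Answer: 3/25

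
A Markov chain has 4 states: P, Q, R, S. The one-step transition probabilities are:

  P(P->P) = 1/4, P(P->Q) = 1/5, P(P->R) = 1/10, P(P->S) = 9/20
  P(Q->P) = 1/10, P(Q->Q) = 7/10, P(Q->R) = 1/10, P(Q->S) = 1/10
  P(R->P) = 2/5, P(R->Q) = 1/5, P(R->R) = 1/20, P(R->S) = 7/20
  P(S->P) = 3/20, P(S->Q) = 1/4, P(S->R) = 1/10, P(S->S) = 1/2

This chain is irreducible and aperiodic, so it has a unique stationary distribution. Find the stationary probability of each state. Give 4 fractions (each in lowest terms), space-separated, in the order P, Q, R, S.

Answer: 100/591 1781/4137 2/21 1262/4137

Derivation:
The stationary distribution satisfies pi = pi * P, i.e.:
  pi_P = 1/4*pi_P + 1/10*pi_Q + 2/5*pi_R + 3/20*pi_S
  pi_Q = 1/5*pi_P + 7/10*pi_Q + 1/5*pi_R + 1/4*pi_S
  pi_R = 1/10*pi_P + 1/10*pi_Q + 1/20*pi_R + 1/10*pi_S
  pi_S = 9/20*pi_P + 1/10*pi_Q + 7/20*pi_R + 1/2*pi_S
with normalization: pi_P + pi_Q + pi_R + pi_S = 1.

Using the first 3 balance equations plus normalization, the linear system A*pi = b is:
  [-3/4, 1/10, 2/5, 3/20] . pi = 0
  [1/5, -3/10, 1/5, 1/4] . pi = 0
  [1/10, 1/10, -19/20, 1/10] . pi = 0
  [1, 1, 1, 1] . pi = 1

Solving yields:
  pi_P = 100/591
  pi_Q = 1781/4137
  pi_R = 2/21
  pi_S = 1262/4137

Verification (pi * P):
  100/591*1/4 + 1781/4137*1/10 + 2/21*2/5 + 1262/4137*3/20 = 100/591 = pi_P  (ok)
  100/591*1/5 + 1781/4137*7/10 + 2/21*1/5 + 1262/4137*1/4 = 1781/4137 = pi_Q  (ok)
  100/591*1/10 + 1781/4137*1/10 + 2/21*1/20 + 1262/4137*1/10 = 2/21 = pi_R  (ok)
  100/591*9/20 + 1781/4137*1/10 + 2/21*7/20 + 1262/4137*1/2 = 1262/4137 = pi_S  (ok)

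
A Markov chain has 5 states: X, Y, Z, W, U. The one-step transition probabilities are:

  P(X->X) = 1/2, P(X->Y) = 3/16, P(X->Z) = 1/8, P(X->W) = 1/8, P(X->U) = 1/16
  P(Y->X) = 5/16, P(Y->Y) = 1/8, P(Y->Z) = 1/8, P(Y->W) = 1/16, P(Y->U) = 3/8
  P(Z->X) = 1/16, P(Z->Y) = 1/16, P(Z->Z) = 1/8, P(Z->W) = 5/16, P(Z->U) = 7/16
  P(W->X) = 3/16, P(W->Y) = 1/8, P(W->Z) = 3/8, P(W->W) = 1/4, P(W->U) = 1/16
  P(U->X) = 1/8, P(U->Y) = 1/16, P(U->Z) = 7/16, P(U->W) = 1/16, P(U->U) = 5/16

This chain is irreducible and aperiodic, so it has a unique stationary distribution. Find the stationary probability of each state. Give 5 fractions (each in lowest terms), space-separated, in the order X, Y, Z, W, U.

Answer: 127/565 61/565 139/565 96/565 142/565

Derivation:
The stationary distribution satisfies pi = pi * P, i.e.:
  pi_X = 1/2*pi_X + 5/16*pi_Y + 1/16*pi_Z + 3/16*pi_W + 1/8*pi_U
  pi_Y = 3/16*pi_X + 1/8*pi_Y + 1/16*pi_Z + 1/8*pi_W + 1/16*pi_U
  pi_Z = 1/8*pi_X + 1/8*pi_Y + 1/8*pi_Z + 3/8*pi_W + 7/16*pi_U
  pi_W = 1/8*pi_X + 1/16*pi_Y + 5/16*pi_Z + 1/4*pi_W + 1/16*pi_U
  pi_U = 1/16*pi_X + 3/8*pi_Y + 7/16*pi_Z + 1/16*pi_W + 5/16*pi_U
with normalization: pi_X + pi_Y + pi_Z + pi_W + pi_U = 1.

Using the first 4 balance equations plus normalization, the linear system A*pi = b is:
  [-1/2, 5/16, 1/16, 3/16, 1/8] . pi = 0
  [3/16, -7/8, 1/16, 1/8, 1/16] . pi = 0
  [1/8, 1/8, -7/8, 3/8, 7/16] . pi = 0
  [1/8, 1/16, 5/16, -3/4, 1/16] . pi = 0
  [1, 1, 1, 1, 1] . pi = 1

Solving yields:
  pi_X = 127/565
  pi_Y = 61/565
  pi_Z = 139/565
  pi_W = 96/565
  pi_U = 142/565

Verification (pi * P):
  127/565*1/2 + 61/565*5/16 + 139/565*1/16 + 96/565*3/16 + 142/565*1/8 = 127/565 = pi_X  (ok)
  127/565*3/16 + 61/565*1/8 + 139/565*1/16 + 96/565*1/8 + 142/565*1/16 = 61/565 = pi_Y  (ok)
  127/565*1/8 + 61/565*1/8 + 139/565*1/8 + 96/565*3/8 + 142/565*7/16 = 139/565 = pi_Z  (ok)
  127/565*1/8 + 61/565*1/16 + 139/565*5/16 + 96/565*1/4 + 142/565*1/16 = 96/565 = pi_W  (ok)
  127/565*1/16 + 61/565*3/8 + 139/565*7/16 + 96/565*1/16 + 142/565*5/16 = 142/565 = pi_U  (ok)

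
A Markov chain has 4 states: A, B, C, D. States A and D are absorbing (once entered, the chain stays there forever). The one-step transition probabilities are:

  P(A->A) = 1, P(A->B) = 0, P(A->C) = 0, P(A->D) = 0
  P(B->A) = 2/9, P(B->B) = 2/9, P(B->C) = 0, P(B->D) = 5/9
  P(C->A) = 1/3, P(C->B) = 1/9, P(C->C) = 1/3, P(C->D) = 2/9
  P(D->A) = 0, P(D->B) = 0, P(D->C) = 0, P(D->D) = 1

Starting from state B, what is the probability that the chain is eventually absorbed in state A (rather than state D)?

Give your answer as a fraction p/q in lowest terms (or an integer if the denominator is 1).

Answer: 2/7

Derivation:
Let a_i = P(absorbed in A | start in state i).
Boundary conditions: a_A = 1, a_D = 0.
For each transient state i, a_i = sum_j P(i->j) * a_j:
  a_B = 2/9*a_A + 2/9*a_B + 0*a_C + 5/9*a_D
  a_C = 1/3*a_A + 1/9*a_B + 1/3*a_C + 2/9*a_D

Substituting a_A = 1 and a_D = 0, rearrange to (I - Q) a = r where r[i] = P(i -> A):
  [7/9, 0] . (a_B, a_C) = 2/9
  [-1/9, 2/3] . (a_B, a_C) = 1/3

Solving yields:
  a_B = 2/7
  a_C = 23/42

Starting state is B, so the absorption probability is a_B = 2/7.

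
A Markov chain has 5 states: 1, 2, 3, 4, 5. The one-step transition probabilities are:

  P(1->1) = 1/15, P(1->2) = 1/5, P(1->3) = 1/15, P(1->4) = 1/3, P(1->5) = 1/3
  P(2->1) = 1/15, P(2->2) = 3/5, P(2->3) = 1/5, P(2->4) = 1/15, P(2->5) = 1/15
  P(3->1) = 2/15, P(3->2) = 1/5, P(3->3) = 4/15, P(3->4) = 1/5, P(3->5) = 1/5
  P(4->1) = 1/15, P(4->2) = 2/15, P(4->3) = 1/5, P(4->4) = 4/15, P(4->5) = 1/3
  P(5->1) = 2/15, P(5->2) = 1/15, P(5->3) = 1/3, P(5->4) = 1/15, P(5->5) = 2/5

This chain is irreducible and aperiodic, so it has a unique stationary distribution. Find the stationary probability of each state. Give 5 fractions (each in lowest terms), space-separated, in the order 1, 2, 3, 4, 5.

The stationary distribution satisfies pi = pi * P, i.e.:
  pi_1 = 1/15*pi_1 + 1/15*pi_2 + 2/15*pi_3 + 1/15*pi_4 + 2/15*pi_5
  pi_2 = 1/5*pi_1 + 3/5*pi_2 + 1/5*pi_3 + 2/15*pi_4 + 1/15*pi_5
  pi_3 = 1/15*pi_1 + 1/5*pi_2 + 4/15*pi_3 + 1/5*pi_4 + 1/3*pi_5
  pi_4 = 1/3*pi_1 + 1/15*pi_2 + 1/5*pi_3 + 4/15*pi_4 + 1/15*pi_5
  pi_5 = 1/3*pi_1 + 1/15*pi_2 + 1/5*pi_3 + 1/3*pi_4 + 2/5*pi_5
with normalization: pi_1 + pi_2 + pi_3 + pi_4 + pi_5 = 1.

Using the first 4 balance equations plus normalization, the linear system A*pi = b is:
  [-14/15, 1/15, 2/15, 1/15, 2/15] . pi = 0
  [1/5, -2/5, 1/5, 2/15, 1/15] . pi = 0
  [1/15, 1/5, -11/15, 1/5, 1/3] . pi = 0
  [1/3, 1/15, 1/5, -11/15, 1/15] . pi = 0
  [1, 1, 1, 1, 1] . pi = 1

Solving yields:
  pi_1 = 97/980
  pi_2 = 73/280
  pi_3 = 33/140
  pi_4 = 61/392
  pi_5 = 61/245

Verification (pi * P):
  97/980*1/15 + 73/280*1/15 + 33/140*2/15 + 61/392*1/15 + 61/245*2/15 = 97/980 = pi_1  (ok)
  97/980*1/5 + 73/280*3/5 + 33/140*1/5 + 61/392*2/15 + 61/245*1/15 = 73/280 = pi_2  (ok)
  97/980*1/15 + 73/280*1/5 + 33/140*4/15 + 61/392*1/5 + 61/245*1/3 = 33/140 = pi_3  (ok)
  97/980*1/3 + 73/280*1/15 + 33/140*1/5 + 61/392*4/15 + 61/245*1/15 = 61/392 = pi_4  (ok)
  97/980*1/3 + 73/280*1/15 + 33/140*1/5 + 61/392*1/3 + 61/245*2/5 = 61/245 = pi_5  (ok)

Answer: 97/980 73/280 33/140 61/392 61/245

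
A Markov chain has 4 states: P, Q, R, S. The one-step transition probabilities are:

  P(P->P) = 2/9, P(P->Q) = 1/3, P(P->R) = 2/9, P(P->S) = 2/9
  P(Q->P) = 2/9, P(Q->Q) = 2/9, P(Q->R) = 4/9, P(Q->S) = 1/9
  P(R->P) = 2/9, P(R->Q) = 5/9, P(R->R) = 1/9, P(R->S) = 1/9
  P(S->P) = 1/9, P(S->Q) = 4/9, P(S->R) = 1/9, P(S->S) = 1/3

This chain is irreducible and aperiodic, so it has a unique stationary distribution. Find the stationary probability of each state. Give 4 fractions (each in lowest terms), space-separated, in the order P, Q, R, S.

The stationary distribution satisfies pi = pi * P, i.e.:
  pi_P = 2/9*pi_P + 2/9*pi_Q + 2/9*pi_R + 1/9*pi_S
  pi_Q = 1/3*pi_P + 2/9*pi_Q + 5/9*pi_R + 4/9*pi_S
  pi_R = 2/9*pi_P + 4/9*pi_Q + 1/9*pi_R + 1/9*pi_S
  pi_S = 2/9*pi_P + 1/9*pi_Q + 1/9*pi_R + 1/3*pi_S
with normalization: pi_P + pi_Q + pi_R + pi_S = 1.

Using the first 3 balance equations plus normalization, the linear system A*pi = b is:
  [-7/9, 2/9, 2/9, 1/9] . pi = 0
  [1/3, -7/9, 5/9, 4/9] . pi = 0
  [2/9, 4/9, -8/9, 1/9] . pi = 0
  [1, 1, 1, 1] . pi = 1

Solving yields:
  pi_P = 13/64
  pi_Q = 283/768
  pi_R = 197/768
  pi_S = 11/64

Verification (pi * P):
  13/64*2/9 + 283/768*2/9 + 197/768*2/9 + 11/64*1/9 = 13/64 = pi_P  (ok)
  13/64*1/3 + 283/768*2/9 + 197/768*5/9 + 11/64*4/9 = 283/768 = pi_Q  (ok)
  13/64*2/9 + 283/768*4/9 + 197/768*1/9 + 11/64*1/9 = 197/768 = pi_R  (ok)
  13/64*2/9 + 283/768*1/9 + 197/768*1/9 + 11/64*1/3 = 11/64 = pi_S  (ok)

Answer: 13/64 283/768 197/768 11/64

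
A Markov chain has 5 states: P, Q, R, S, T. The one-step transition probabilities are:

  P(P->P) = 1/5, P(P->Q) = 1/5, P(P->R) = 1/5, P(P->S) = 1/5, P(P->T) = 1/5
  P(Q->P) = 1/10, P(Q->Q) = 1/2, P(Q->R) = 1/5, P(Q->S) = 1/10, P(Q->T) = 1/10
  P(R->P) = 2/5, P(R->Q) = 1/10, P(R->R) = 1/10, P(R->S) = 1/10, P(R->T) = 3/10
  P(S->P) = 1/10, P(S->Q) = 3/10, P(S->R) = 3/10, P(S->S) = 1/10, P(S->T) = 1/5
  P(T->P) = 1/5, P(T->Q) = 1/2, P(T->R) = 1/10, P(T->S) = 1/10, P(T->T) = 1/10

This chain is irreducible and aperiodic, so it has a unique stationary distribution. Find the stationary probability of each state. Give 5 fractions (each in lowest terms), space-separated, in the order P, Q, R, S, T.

Answer: 47/249 434/1245 221/1245 148/1245 69/415

Derivation:
The stationary distribution satisfies pi = pi * P, i.e.:
  pi_P = 1/5*pi_P + 1/10*pi_Q + 2/5*pi_R + 1/10*pi_S + 1/5*pi_T
  pi_Q = 1/5*pi_P + 1/2*pi_Q + 1/10*pi_R + 3/10*pi_S + 1/2*pi_T
  pi_R = 1/5*pi_P + 1/5*pi_Q + 1/10*pi_R + 3/10*pi_S + 1/10*pi_T
  pi_S = 1/5*pi_P + 1/10*pi_Q + 1/10*pi_R + 1/10*pi_S + 1/10*pi_T
  pi_T = 1/5*pi_P + 1/10*pi_Q + 3/10*pi_R + 1/5*pi_S + 1/10*pi_T
with normalization: pi_P + pi_Q + pi_R + pi_S + pi_T = 1.

Using the first 4 balance equations plus normalization, the linear system A*pi = b is:
  [-4/5, 1/10, 2/5, 1/10, 1/5] . pi = 0
  [1/5, -1/2, 1/10, 3/10, 1/2] . pi = 0
  [1/5, 1/5, -9/10, 3/10, 1/10] . pi = 0
  [1/5, 1/10, 1/10, -9/10, 1/10] . pi = 0
  [1, 1, 1, 1, 1] . pi = 1

Solving yields:
  pi_P = 47/249
  pi_Q = 434/1245
  pi_R = 221/1245
  pi_S = 148/1245
  pi_T = 69/415

Verification (pi * P):
  47/249*1/5 + 434/1245*1/10 + 221/1245*2/5 + 148/1245*1/10 + 69/415*1/5 = 47/249 = pi_P  (ok)
  47/249*1/5 + 434/1245*1/2 + 221/1245*1/10 + 148/1245*3/10 + 69/415*1/2 = 434/1245 = pi_Q  (ok)
  47/249*1/5 + 434/1245*1/5 + 221/1245*1/10 + 148/1245*3/10 + 69/415*1/10 = 221/1245 = pi_R  (ok)
  47/249*1/5 + 434/1245*1/10 + 221/1245*1/10 + 148/1245*1/10 + 69/415*1/10 = 148/1245 = pi_S  (ok)
  47/249*1/5 + 434/1245*1/10 + 221/1245*3/10 + 148/1245*1/5 + 69/415*1/10 = 69/415 = pi_T  (ok)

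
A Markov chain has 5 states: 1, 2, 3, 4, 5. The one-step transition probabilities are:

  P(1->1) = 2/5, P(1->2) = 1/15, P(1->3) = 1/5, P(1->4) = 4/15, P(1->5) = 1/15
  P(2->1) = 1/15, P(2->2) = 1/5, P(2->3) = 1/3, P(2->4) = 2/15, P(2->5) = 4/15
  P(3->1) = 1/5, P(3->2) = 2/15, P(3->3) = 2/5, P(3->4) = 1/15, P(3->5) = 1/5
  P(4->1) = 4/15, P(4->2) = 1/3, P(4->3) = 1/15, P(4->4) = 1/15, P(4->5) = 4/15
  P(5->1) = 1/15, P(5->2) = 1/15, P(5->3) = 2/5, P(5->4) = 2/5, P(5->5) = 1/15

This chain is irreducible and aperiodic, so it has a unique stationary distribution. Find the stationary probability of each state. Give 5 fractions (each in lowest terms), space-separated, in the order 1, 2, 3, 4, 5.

The stationary distribution satisfies pi = pi * P, i.e.:
  pi_1 = 2/5*pi_1 + 1/15*pi_2 + 1/5*pi_3 + 4/15*pi_4 + 1/15*pi_5
  pi_2 = 1/15*pi_1 + 1/5*pi_2 + 2/15*pi_3 + 1/3*pi_4 + 1/15*pi_5
  pi_3 = 1/5*pi_1 + 1/3*pi_2 + 2/5*pi_3 + 1/15*pi_4 + 2/5*pi_5
  pi_4 = 4/15*pi_1 + 2/15*pi_2 + 1/15*pi_3 + 1/15*pi_4 + 2/5*pi_5
  pi_5 = 1/15*pi_1 + 4/15*pi_2 + 1/5*pi_3 + 4/15*pi_4 + 1/15*pi_5
with normalization: pi_1 + pi_2 + pi_3 + pi_4 + pi_5 = 1.

Using the first 4 balance equations plus normalization, the linear system A*pi = b is:
  [-3/5, 1/15, 1/5, 4/15, 1/15] . pi = 0
  [1/15, -4/5, 2/15, 1/3, 1/15] . pi = 0
  [1/5, 1/3, -3/5, 1/15, 2/5] . pi = 0
  [4/15, 2/15, 1/15, -14/15, 2/5] . pi = 0
  [1, 1, 1, 1, 1] . pi = 1

Solving yields:
  pi_1 = 560/2659
  pi_2 = 1223/7977
  pi_3 = 3842/13295
  pi_4 = 7021/39885
  pi_5 = 6823/39885

Verification (pi * P):
  560/2659*2/5 + 1223/7977*1/15 + 3842/13295*1/5 + 7021/39885*4/15 + 6823/39885*1/15 = 560/2659 = pi_1  (ok)
  560/2659*1/15 + 1223/7977*1/5 + 3842/13295*2/15 + 7021/39885*1/3 + 6823/39885*1/15 = 1223/7977 = pi_2  (ok)
  560/2659*1/5 + 1223/7977*1/3 + 3842/13295*2/5 + 7021/39885*1/15 + 6823/39885*2/5 = 3842/13295 = pi_3  (ok)
  560/2659*4/15 + 1223/7977*2/15 + 3842/13295*1/15 + 7021/39885*1/15 + 6823/39885*2/5 = 7021/39885 = pi_4  (ok)
  560/2659*1/15 + 1223/7977*4/15 + 3842/13295*1/5 + 7021/39885*4/15 + 6823/39885*1/15 = 6823/39885 = pi_5  (ok)

Answer: 560/2659 1223/7977 3842/13295 7021/39885 6823/39885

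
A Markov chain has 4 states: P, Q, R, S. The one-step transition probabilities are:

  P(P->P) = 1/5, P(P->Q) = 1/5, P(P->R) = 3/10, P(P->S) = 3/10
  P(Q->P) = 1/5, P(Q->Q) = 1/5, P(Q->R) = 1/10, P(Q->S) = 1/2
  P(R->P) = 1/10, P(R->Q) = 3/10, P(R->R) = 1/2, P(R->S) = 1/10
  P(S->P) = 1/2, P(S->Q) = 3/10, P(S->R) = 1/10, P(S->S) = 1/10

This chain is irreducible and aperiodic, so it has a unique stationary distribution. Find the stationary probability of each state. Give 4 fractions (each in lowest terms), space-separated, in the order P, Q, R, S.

The stationary distribution satisfies pi = pi * P, i.e.:
  pi_P = 1/5*pi_P + 1/5*pi_Q + 1/10*pi_R + 1/2*pi_S
  pi_Q = 1/5*pi_P + 1/5*pi_Q + 3/10*pi_R + 3/10*pi_S
  pi_R = 3/10*pi_P + 1/10*pi_Q + 1/2*pi_R + 1/10*pi_S
  pi_S = 3/10*pi_P + 1/2*pi_Q + 1/10*pi_R + 1/10*pi_S
with normalization: pi_P + pi_Q + pi_R + pi_S = 1.

Using the first 3 balance equations plus normalization, the linear system A*pi = b is:
  [-4/5, 1/5, 1/10, 1/2] . pi = 0
  [1/5, -4/5, 3/10, 3/10] . pi = 0
  [3/10, 1/10, -1/2, 1/10] . pi = 0
  [1, 1, 1, 1] . pi = 1

Solving yields:
  pi_P = 1/4
  pi_Q = 1/4
  pi_R = 1/4
  pi_S = 1/4

Verification (pi * P):
  1/4*1/5 + 1/4*1/5 + 1/4*1/10 + 1/4*1/2 = 1/4 = pi_P  (ok)
  1/4*1/5 + 1/4*1/5 + 1/4*3/10 + 1/4*3/10 = 1/4 = pi_Q  (ok)
  1/4*3/10 + 1/4*1/10 + 1/4*1/2 + 1/4*1/10 = 1/4 = pi_R  (ok)
  1/4*3/10 + 1/4*1/2 + 1/4*1/10 + 1/4*1/10 = 1/4 = pi_S  (ok)

Answer: 1/4 1/4 1/4 1/4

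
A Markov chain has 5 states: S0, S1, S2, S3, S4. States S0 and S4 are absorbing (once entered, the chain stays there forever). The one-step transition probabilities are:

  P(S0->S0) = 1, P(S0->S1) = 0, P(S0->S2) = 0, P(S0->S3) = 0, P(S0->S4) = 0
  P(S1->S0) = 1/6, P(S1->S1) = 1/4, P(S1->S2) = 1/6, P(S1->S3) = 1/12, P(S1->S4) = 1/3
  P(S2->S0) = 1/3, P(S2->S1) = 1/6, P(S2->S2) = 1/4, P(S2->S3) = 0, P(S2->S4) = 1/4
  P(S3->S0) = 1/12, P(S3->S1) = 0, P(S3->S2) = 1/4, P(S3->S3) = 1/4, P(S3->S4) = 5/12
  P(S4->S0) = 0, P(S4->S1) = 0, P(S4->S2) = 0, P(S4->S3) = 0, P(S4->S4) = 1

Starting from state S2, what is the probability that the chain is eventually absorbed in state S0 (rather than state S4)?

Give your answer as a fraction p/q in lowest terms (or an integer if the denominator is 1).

Answer: 362/687

Derivation:
Let a_i = P(absorbed in S0 | start in state i).
Boundary conditions: a_S0 = 1, a_S4 = 0.
For each transient state i, a_i = sum_j P(i->j) * a_j:
  a_S1 = 1/6*a_S0 + 1/4*a_S1 + 1/6*a_S2 + 1/12*a_S3 + 1/3*a_S4
  a_S2 = 1/3*a_S0 + 1/6*a_S1 + 1/4*a_S2 + 0*a_S3 + 1/4*a_S4
  a_S3 = 1/12*a_S0 + 0*a_S1 + 1/4*a_S2 + 1/4*a_S3 + 5/12*a_S4

Substituting a_S0 = 1 and a_S4 = 0, rearrange to (I - Q) a = r where r[i] = P(i -> S0):
  [3/4, -1/6, -1/12] . (a_S1, a_S2, a_S3) = 1/6
  [-1/6, 3/4, 0] . (a_S1, a_S2, a_S3) = 1/3
  [0, -1/4, 3/4] . (a_S1, a_S2, a_S3) = 1/12

Solving yields:
  a_S1 = 85/229
  a_S2 = 362/687
  a_S3 = 197/687

Starting state is S2, so the absorption probability is a_S2 = 362/687.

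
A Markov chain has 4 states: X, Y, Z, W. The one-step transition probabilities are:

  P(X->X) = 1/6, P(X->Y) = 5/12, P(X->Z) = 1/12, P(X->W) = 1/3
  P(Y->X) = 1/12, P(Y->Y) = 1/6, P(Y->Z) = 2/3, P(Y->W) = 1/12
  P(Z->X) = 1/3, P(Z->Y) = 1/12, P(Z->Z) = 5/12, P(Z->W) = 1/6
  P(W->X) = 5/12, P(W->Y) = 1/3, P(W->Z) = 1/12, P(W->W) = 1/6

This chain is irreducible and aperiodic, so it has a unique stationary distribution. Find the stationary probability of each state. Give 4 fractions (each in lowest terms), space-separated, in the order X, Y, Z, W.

Answer: 169/678 79/339 223/678 64/339

Derivation:
The stationary distribution satisfies pi = pi * P, i.e.:
  pi_X = 1/6*pi_X + 1/12*pi_Y + 1/3*pi_Z + 5/12*pi_W
  pi_Y = 5/12*pi_X + 1/6*pi_Y + 1/12*pi_Z + 1/3*pi_W
  pi_Z = 1/12*pi_X + 2/3*pi_Y + 5/12*pi_Z + 1/12*pi_W
  pi_W = 1/3*pi_X + 1/12*pi_Y + 1/6*pi_Z + 1/6*pi_W
with normalization: pi_X + pi_Y + pi_Z + pi_W = 1.

Using the first 3 balance equations plus normalization, the linear system A*pi = b is:
  [-5/6, 1/12, 1/3, 5/12] . pi = 0
  [5/12, -5/6, 1/12, 1/3] . pi = 0
  [1/12, 2/3, -7/12, 1/12] . pi = 0
  [1, 1, 1, 1] . pi = 1

Solving yields:
  pi_X = 169/678
  pi_Y = 79/339
  pi_Z = 223/678
  pi_W = 64/339

Verification (pi * P):
  169/678*1/6 + 79/339*1/12 + 223/678*1/3 + 64/339*5/12 = 169/678 = pi_X  (ok)
  169/678*5/12 + 79/339*1/6 + 223/678*1/12 + 64/339*1/3 = 79/339 = pi_Y  (ok)
  169/678*1/12 + 79/339*2/3 + 223/678*5/12 + 64/339*1/12 = 223/678 = pi_Z  (ok)
  169/678*1/3 + 79/339*1/12 + 223/678*1/6 + 64/339*1/6 = 64/339 = pi_W  (ok)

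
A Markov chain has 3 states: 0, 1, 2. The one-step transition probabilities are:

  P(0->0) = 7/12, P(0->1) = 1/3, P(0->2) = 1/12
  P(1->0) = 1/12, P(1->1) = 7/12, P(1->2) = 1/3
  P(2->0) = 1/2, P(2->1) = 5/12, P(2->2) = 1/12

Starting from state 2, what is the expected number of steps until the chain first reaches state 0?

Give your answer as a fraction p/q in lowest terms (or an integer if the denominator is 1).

Let h_i = expected steps to first reach 0 from state i.
Boundary: h_0 = 0.
First-step equations for the other states:
  h_1 = 1 + 1/12*h_0 + 7/12*h_1 + 1/3*h_2
  h_2 = 1 + 1/2*h_0 + 5/12*h_1 + 1/12*h_2

Substituting h_0 = 0 and rearranging gives the linear system (I - Q) h = 1:
  [5/12, -1/3] . (h_1, h_2) = 1
  [-5/12, 11/12] . (h_1, h_2) = 1

Solving yields:
  h_1 = 36/7
  h_2 = 24/7

Starting state is 2, so the expected hitting time is h_2 = 24/7.

Answer: 24/7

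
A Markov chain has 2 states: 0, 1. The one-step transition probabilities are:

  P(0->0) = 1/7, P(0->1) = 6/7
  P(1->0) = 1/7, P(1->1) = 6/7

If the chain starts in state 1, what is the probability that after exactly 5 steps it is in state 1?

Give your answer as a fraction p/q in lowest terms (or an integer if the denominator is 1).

Computing P^5 by repeated multiplication:
P^1 =
  0: [1/7, 6/7]
  1: [1/7, 6/7]
P^2 =
  0: [1/7, 6/7]
  1: [1/7, 6/7]
P^3 =
  0: [1/7, 6/7]
  1: [1/7, 6/7]
P^4 =
  0: [1/7, 6/7]
  1: [1/7, 6/7]
P^5 =
  0: [1/7, 6/7]
  1: [1/7, 6/7]

(P^5)[1 -> 1] = 6/7

Answer: 6/7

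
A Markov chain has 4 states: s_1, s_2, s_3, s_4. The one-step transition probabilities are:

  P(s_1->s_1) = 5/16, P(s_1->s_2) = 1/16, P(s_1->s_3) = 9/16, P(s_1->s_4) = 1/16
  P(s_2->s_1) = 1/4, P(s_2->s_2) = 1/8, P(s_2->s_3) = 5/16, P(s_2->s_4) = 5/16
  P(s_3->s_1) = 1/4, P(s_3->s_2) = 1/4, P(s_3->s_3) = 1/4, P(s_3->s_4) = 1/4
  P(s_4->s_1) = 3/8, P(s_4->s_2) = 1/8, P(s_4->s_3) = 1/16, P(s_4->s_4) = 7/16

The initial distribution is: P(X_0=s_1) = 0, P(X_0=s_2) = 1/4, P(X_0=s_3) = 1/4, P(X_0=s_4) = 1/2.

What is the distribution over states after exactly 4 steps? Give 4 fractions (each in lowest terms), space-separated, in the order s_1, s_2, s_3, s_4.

Answer: 39337/131072 18911/131072 80441/262144 65207/262144

Derivation:
Propagating the distribution step by step (d_{t+1} = d_t * P):
d_0 = (s_1=0, s_2=1/4, s_3=1/4, s_4=1/2)
  d_1[s_1] = 0*5/16 + 1/4*1/4 + 1/4*1/4 + 1/2*3/8 = 5/16
  d_1[s_2] = 0*1/16 + 1/4*1/8 + 1/4*1/4 + 1/2*1/8 = 5/32
  d_1[s_3] = 0*9/16 + 1/4*5/16 + 1/4*1/4 + 1/2*1/16 = 11/64
  d_1[s_4] = 0*1/16 + 1/4*5/16 + 1/4*1/4 + 1/2*7/16 = 23/64
d_1 = (s_1=5/16, s_2=5/32, s_3=11/64, s_4=23/64)
  d_2[s_1] = 5/16*5/16 + 5/32*1/4 + 11/64*1/4 + 23/64*3/8 = 161/512
  d_2[s_2] = 5/16*1/16 + 5/32*1/8 + 11/64*1/4 + 23/64*1/8 = 65/512
  d_2[s_3] = 5/16*9/16 + 5/32*5/16 + 11/64*1/4 + 23/64*1/16 = 297/1024
  d_2[s_4] = 5/16*1/16 + 5/32*5/16 + 11/64*1/4 + 23/64*7/16 = 275/1024
d_2 = (s_1=161/512, s_2=65/512, s_3=297/1024, s_4=275/1024)
  d_3[s_1] = 161/512*5/16 + 65/512*1/4 + 297/1024*1/4 + 275/1024*3/8 = 621/2048
  d_3[s_2] = 161/512*1/16 + 65/512*1/8 + 297/1024*1/4 + 275/1024*1/8 = 145/1024
  d_3[s_3] = 161/512*9/16 + 65/512*5/16 + 297/1024*1/4 + 275/1024*1/16 = 5011/16384
  d_3[s_4] = 161/512*1/16 + 65/512*5/16 + 297/1024*1/4 + 275/1024*7/16 = 4085/16384
d_3 = (s_1=621/2048, s_2=145/1024, s_3=5011/16384, s_4=4085/16384)
  d_4[s_1] = 621/2048*5/16 + 145/1024*1/4 + 5011/16384*1/4 + 4085/16384*3/8 = 39337/131072
  d_4[s_2] = 621/2048*1/16 + 145/1024*1/8 + 5011/16384*1/4 + 4085/16384*1/8 = 18911/131072
  d_4[s_3] = 621/2048*9/16 + 145/1024*5/16 + 5011/16384*1/4 + 4085/16384*1/16 = 80441/262144
  d_4[s_4] = 621/2048*1/16 + 145/1024*5/16 + 5011/16384*1/4 + 4085/16384*7/16 = 65207/262144
d_4 = (s_1=39337/131072, s_2=18911/131072, s_3=80441/262144, s_4=65207/262144)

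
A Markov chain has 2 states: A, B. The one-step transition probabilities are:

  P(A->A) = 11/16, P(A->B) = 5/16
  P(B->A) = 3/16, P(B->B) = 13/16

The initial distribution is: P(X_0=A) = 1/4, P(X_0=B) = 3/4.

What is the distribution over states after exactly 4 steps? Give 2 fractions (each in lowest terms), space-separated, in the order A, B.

Answer: 47/128 81/128

Derivation:
Propagating the distribution step by step (d_{t+1} = d_t * P):
d_0 = (A=1/4, B=3/4)
  d_1[A] = 1/4*11/16 + 3/4*3/16 = 5/16
  d_1[B] = 1/4*5/16 + 3/4*13/16 = 11/16
d_1 = (A=5/16, B=11/16)
  d_2[A] = 5/16*11/16 + 11/16*3/16 = 11/32
  d_2[B] = 5/16*5/16 + 11/16*13/16 = 21/32
d_2 = (A=11/32, B=21/32)
  d_3[A] = 11/32*11/16 + 21/32*3/16 = 23/64
  d_3[B] = 11/32*5/16 + 21/32*13/16 = 41/64
d_3 = (A=23/64, B=41/64)
  d_4[A] = 23/64*11/16 + 41/64*3/16 = 47/128
  d_4[B] = 23/64*5/16 + 41/64*13/16 = 81/128
d_4 = (A=47/128, B=81/128)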